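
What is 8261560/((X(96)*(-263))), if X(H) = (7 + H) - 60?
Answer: -8261560/11309 ≈ -730.53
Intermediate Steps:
X(H) = -53 + H
8261560/((X(96)*(-263))) = 8261560/(((-53 + 96)*(-263))) = 8261560/((43*(-263))) = 8261560/(-11309) = 8261560*(-1/11309) = -8261560/11309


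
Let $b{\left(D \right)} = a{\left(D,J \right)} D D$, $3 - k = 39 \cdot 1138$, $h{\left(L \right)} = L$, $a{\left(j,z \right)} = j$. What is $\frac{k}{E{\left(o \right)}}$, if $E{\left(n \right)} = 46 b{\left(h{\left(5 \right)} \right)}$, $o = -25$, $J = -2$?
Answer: $- \frac{44379}{5750} \approx -7.7181$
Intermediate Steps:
$k = -44379$ ($k = 3 - 39 \cdot 1138 = 3 - 44382 = -44379$)
$b{\left(D \right)} = D^{3}$ ($b{\left(D \right)} = D D D = D^{2} D = D^{3}$)
$E{\left(n \right)} = 5750$ ($E{\left(n \right)} = 46 \cdot 5^{3} = 46 \cdot 125 = 5750$)
$\frac{k}{E{\left(o \right)}} = - \frac{44379}{5750}$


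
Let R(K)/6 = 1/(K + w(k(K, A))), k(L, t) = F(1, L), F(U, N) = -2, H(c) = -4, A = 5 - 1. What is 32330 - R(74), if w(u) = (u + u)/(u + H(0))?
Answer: 3620951/112 ≈ 32330.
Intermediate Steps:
A = 4
k(L, t) = -2
w(u) = 2*u/(-4 + u) (w(u) = (u + u)/(u - 4) = (2*u)/(-4 + u) = 2*u/(-4 + u))
R(K) = 6/(⅔ + K) (R(K) = 6/(K + 2*(-2)/(-4 - 2)) = 6/(K + 2*(-2)/(-6)) = 6/(K + 2*(-2)*(-⅙)) = 6/(K + ⅔) = 6/(⅔ + K))
32330 - R(74) = 32330 - 18/(2 + 3*74) = 32330 - 18/(2 + 222) = 32330 - 18/224 = 32330 - 1*9/112 = 32330 - 9/112 = 3620951/112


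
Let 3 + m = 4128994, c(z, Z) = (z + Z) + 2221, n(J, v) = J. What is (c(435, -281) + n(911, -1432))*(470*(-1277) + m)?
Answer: 11595640086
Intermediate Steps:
c(z, Z) = 2221 + Z + z (c(z, Z) = (Z + z) + 2221 = 2221 + Z + z)
m = 4128991 (m = -3 + 4128994 = 4128991)
(c(435, -281) + n(911, -1432))*(470*(-1277) + m) = ((2221 - 281 + 435) + 911)*(470*(-1277) + 4128991) = (2375 + 911)*(-600190 + 4128991) = 3286*3528801 = 11595640086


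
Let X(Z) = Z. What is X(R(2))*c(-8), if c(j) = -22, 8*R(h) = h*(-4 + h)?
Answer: 11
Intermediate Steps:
R(h) = h*(-4 + h)/8 (R(h) = (h*(-4 + h))/8 = h*(-4 + h)/8)
X(R(2))*c(-8) = ((⅛)*2*(-4 + 2))*(-22) = ((⅛)*2*(-2))*(-22) = -½*(-22) = 11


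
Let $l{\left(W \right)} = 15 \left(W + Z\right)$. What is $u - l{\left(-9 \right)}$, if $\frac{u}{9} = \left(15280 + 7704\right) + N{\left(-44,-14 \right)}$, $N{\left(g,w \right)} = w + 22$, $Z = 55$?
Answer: $206238$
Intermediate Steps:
$N{\left(g,w \right)} = 22 + w$
$l{\left(W \right)} = 825 + 15 W$ ($l{\left(W \right)} = 15 \left(W + 55\right) = 15 \left(55 + W\right) = 825 + 15 W$)
$u = 206928$ ($u = 9 \left(\left(15280 + 7704\right) + \left(22 - 14\right)\right) = 9 \left(22984 + 8\right) = 9 \cdot 22992 = 206928$)
$u - l{\left(-9 \right)} = 206928 - \left(825 + 15 \left(-9\right)\right) = 206928 - \left(825 - 135\right) = 206928 - 690 = 206238$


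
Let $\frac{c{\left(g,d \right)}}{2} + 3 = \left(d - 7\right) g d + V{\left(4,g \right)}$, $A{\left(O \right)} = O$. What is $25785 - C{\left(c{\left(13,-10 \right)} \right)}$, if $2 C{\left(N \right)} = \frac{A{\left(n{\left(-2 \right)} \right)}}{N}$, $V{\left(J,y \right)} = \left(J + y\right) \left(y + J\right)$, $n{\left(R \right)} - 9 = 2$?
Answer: $\frac{257437429}{9984} \approx 25785.0$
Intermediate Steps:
$n{\left(R \right)} = 11$ ($n{\left(R \right)} = 9 + 2 = 11$)
$V{\left(J,y \right)} = \left(J + y\right)^{2}$ ($V{\left(J,y \right)} = \left(J + y\right) \left(J + y\right) = \left(J + y\right)^{2}$)
$c{\left(g,d \right)} = -6 + 2 \left(4 + g\right)^{2} + 2 d g \left(-7 + d\right)$ ($c{\left(g,d \right)} = -6 + 2 \left(\left(d - 7\right) g d + \left(4 + g\right)^{2}\right) = -6 + 2 \left(\left(-7 + d\right) g d + \left(4 + g\right)^{2}\right) = -6 + 2 \left(g \left(-7 + d\right) d + \left(4 + g\right)^{2}\right) = -6 + 2 \left(d g \left(-7 + d\right) + \left(4 + g\right)^{2}\right) = -6 + 2 \left(\left(4 + g\right)^{2} + d g \left(-7 + d\right)\right) = -6 + \left(2 \left(4 + g\right)^{2} + 2 d g \left(-7 + d\right)\right) = -6 + 2 \left(4 + g\right)^{2} + 2 d g \left(-7 + d\right)$)
$C{\left(N \right)} = \frac{11}{2 N}$ ($C{\left(N \right)} = \frac{11 \frac{1}{N}}{2} = \frac{11}{2 N}$)
$25785 - C{\left(c{\left(13,-10 \right)} \right)} = 25785 - \frac{11}{2 \left(-6 + 2 \left(4 + 13\right)^{2} - \left(-140\right) 13 + 2 \cdot 13 \left(-10\right)^{2}\right)} = 25785 - \frac{11}{2 \left(-6 + 2 \cdot 17^{2} + 1820 + 2 \cdot 13 \cdot 100\right)} = 25785 - \frac{11}{2 \left(-6 + 2 \cdot 289 + 1820 + 2600\right)} = 25785 - \frac{11}{2 \left(-6 + 578 + 1820 + 2600\right)} = 25785 - \frac{11}{2 \cdot 4992} = 25785 - \frac{11}{2} \cdot \frac{1}{4992} = 25785 - \frac{11}{9984} = \frac{257437429}{9984}$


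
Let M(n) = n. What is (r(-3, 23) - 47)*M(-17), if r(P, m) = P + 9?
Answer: 697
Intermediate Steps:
r(P, m) = 9 + P
(r(-3, 23) - 47)*M(-17) = ((9 - 3) - 47)*(-17) = (6 - 47)*(-17) = -41*(-17) = 697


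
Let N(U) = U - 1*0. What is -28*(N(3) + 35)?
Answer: -1064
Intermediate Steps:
N(U) = U (N(U) = U + 0 = U)
-28*(N(3) + 35) = -28*(3 + 35) = -28*38 = -1064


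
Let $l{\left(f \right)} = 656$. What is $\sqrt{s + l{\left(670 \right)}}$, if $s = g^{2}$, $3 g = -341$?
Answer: $\frac{\sqrt{122185}}{3} \approx 116.52$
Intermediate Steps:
$g = - \frac{341}{3}$ ($g = \frac{1}{3} \left(-341\right) = - \frac{341}{3} \approx -113.67$)
$s = \frac{116281}{9}$ ($s = \left(- \frac{341}{3}\right)^{2} = \frac{116281}{9} \approx 12920.0$)
$\sqrt{s + l{\left(670 \right)}} = \sqrt{\frac{116281}{9} + 656} = \sqrt{\frac{122185}{9}} = \frac{\sqrt{122185}}{3}$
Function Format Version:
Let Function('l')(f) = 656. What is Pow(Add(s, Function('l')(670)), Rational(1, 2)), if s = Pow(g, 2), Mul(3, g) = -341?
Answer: Mul(Rational(1, 3), Pow(122185, Rational(1, 2))) ≈ 116.52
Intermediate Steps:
g = Rational(-341, 3) (g = Mul(Rational(1, 3), -341) = Rational(-341, 3) ≈ -113.67)
s = Rational(116281, 9) (s = Pow(Rational(-341, 3), 2) = Rational(116281, 9) ≈ 12920.)
Pow(Add(s, Function('l')(670)), Rational(1, 2)) = Pow(Add(Rational(116281, 9), 656), Rational(1, 2)) = Pow(Rational(122185, 9), Rational(1, 2)) = Mul(Rational(1, 3), Pow(122185, Rational(1, 2)))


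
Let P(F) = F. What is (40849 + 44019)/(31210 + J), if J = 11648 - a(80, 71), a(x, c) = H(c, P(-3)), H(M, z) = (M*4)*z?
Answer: 42434/21855 ≈ 1.9416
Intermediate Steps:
H(M, z) = 4*M*z (H(M, z) = (4*M)*z = 4*M*z)
a(x, c) = -12*c (a(x, c) = 4*c*(-3) = -12*c)
J = 12500 (J = 11648 - (-12)*71 = 11648 - 1*(-852) = 11648 + 852 = 12500)
(40849 + 44019)/(31210 + J) = (40849 + 44019)/(31210 + 12500) = 84868/43710 = 84868*(1/43710) = 42434/21855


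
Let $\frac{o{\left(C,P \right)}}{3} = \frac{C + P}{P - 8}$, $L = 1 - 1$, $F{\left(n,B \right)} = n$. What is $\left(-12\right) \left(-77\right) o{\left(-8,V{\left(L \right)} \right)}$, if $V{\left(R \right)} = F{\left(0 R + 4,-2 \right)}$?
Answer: $2772$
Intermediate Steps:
$L = 0$
$V{\left(R \right)} = 4$ ($V{\left(R \right)} = 0 R + 4 = 0 + 4 = 4$)
$o{\left(C,P \right)} = \frac{3 \left(C + P\right)}{-8 + P}$ ($o{\left(C,P \right)} = 3 \frac{C + P}{P - 8} = 3 \frac{C + P}{-8 + P} = \frac{3 \left(C + P\right)}{-8 + P}$)
$\left(-12\right) \left(-77\right) o{\left(-8,V{\left(L \right)} \right)} = \left(-12\right) \left(-77\right) \frac{3 \left(-8 + 4\right)}{-8 + 4} = 924 \cdot 3 \frac{1}{-4} \left(-4\right) = 924 \cdot 3 \left(- \frac{1}{4}\right) \left(-4\right) = 924 \cdot 3 = 2772$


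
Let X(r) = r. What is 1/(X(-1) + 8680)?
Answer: 1/8679 ≈ 0.00011522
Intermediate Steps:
1/(X(-1) + 8680) = 1/(-1 + 8680) = 1/8679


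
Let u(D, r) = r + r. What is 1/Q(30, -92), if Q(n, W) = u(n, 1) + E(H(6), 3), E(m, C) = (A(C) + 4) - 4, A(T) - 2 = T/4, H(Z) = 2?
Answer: 4/19 ≈ 0.21053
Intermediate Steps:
u(D, r) = 2*r
A(T) = 2 + T/4
E(m, C) = 2 + C/4 (E(m, C) = ((2 + C/4) + 4) - 4 = (6 + C/4) - 4 = 2 + C/4)
Q(n, W) = 19/4 (Q(n, W) = 2*1 + (2 + (1/4)*3) = 2 + (2 + 3/4) = 2 + 11/4 = 19/4)
1/Q(30, -92) = 1/(19/4) = 4/19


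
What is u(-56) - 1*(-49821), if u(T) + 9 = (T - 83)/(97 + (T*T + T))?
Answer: 158252585/3177 ≈ 49812.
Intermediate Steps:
u(T) = -9 + (-83 + T)/(97 + T + T²) (u(T) = -9 + (T - 83)/(97 + (T*T + T)) = -9 + (-83 + T)/(97 + (T² + T)) = -9 + (-83 + T)/(97 + (T + T²)) = -9 + (-83 + T)/(97 + T + T²))
u(-56) - 1*(-49821) = (-956 - 9*(-56)² - 8*(-56))/(97 - 56 + (-56)²) - 1*(-49821) = (-956 - 9*3136 + 448)/(97 - 56 + 3136) + 49821 = (-956 - 28224 + 448)/3177 + 49821 = (1/3177)*(-28732) + 49821 = -28732/3177 + 49821 = 158252585/3177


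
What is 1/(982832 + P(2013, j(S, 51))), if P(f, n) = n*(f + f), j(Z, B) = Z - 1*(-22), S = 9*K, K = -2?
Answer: 1/998936 ≈ 1.0011e-6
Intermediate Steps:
S = -18 (S = 9*(-2) = -18)
j(Z, B) = 22 + Z (j(Z, B) = Z + 22 = 22 + Z)
P(f, n) = 2*f*n (P(f, n) = n*(2*f) = 2*f*n)
1/(982832 + P(2013, j(S, 51))) = 1/(982832 + 2*2013*(22 - 18)) = 1/(982832 + 2*2013*4) = 1/(982832 + 16104) = 1/998936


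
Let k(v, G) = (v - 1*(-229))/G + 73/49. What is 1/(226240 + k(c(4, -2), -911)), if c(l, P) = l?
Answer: 44639/10099182446 ≈ 4.4201e-6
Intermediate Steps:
k(v, G) = 73/49 + (229 + v)/G (k(v, G) = (v + 229)/G + 73*(1/49) = (229 + v)/G + 73/49 = 73/49 + (229 + v)/G)
1/(226240 + k(c(4, -2), -911)) = 1/(226240 + (229 + 4 + (73/49)*(-911))/(-911)) = 1/(226240 - (229 + 4 - 66503/49)/911) = 1/(226240 - 1/911*(-55086/49)) = 1/(226240 + 55086/44639) = 1/(10099182446/44639) = 44639/10099182446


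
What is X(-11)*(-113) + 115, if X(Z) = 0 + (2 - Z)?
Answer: -1354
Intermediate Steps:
X(Z) = 2 - Z
X(-11)*(-113) + 115 = (2 - 1*(-11))*(-113) + 115 = (2 + 11)*(-113) + 115 = 13*(-113) + 115 = -1469 + 115 = -1354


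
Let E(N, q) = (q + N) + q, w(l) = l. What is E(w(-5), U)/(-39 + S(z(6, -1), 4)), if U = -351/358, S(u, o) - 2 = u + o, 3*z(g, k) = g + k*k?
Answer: 1869/8234 ≈ 0.22699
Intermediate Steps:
z(g, k) = g/3 + k**2/3 (z(g, k) = (g + k*k)/3 = (g + k**2)/3 = g/3 + k**2/3)
S(u, o) = 2 + o + u (S(u, o) = 2 + (u + o) = 2 + (o + u) = 2 + o + u)
U = -351/358 (U = -351*1/358 = -351/358 ≈ -0.98045)
E(N, q) = N + 2*q (E(N, q) = (N + q) + q = N + 2*q)
E(w(-5), U)/(-39 + S(z(6, -1), 4)) = (-5 + 2*(-351/358))/(-39 + (2 + 4 + ((1/3)*6 + (1/3)*(-1)**2))) = (-5 - 351/179)/(-39 + (2 + 4 + (2 + (1/3)*1))) = -1246/179/(-39 + (2 + 4 + (2 + 1/3))) = -1246/179/(-39 + (2 + 4 + 7/3)) = -1246/179/(-39 + 25/3) = -1246/179/(-92/3) = -3/92*(-1246/179) = 1869/8234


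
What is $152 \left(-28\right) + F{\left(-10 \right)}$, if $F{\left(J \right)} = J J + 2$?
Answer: $-4154$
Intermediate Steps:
$F{\left(J \right)} = 2 + J^{2}$ ($F{\left(J \right)} = J^{2} + 2 = 2 + J^{2}$)
$152 \left(-28\right) + F{\left(-10 \right)} = 152 \left(-28\right) + \left(2 + \left(-10\right)^{2}\right) = -4256 + \left(2 + 100\right) = -4256 + 102 = -4154$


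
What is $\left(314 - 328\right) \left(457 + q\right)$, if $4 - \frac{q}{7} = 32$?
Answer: $-3654$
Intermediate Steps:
$q = -196$ ($q = 28 - 224 = -196$)
$\left(314 - 328\right) \left(457 + q\right) = \left(314 - 328\right) \left(457 - 196\right) = \left(-14\right) 261 = -3654$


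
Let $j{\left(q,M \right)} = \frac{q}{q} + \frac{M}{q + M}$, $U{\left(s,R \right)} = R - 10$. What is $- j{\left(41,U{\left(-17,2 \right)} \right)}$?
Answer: $- \frac{25}{33} \approx -0.75758$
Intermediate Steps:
$U{\left(s,R \right)} = -10 + R$
$j{\left(q,M \right)} = 1 + \frac{M}{M + q}$
$- j{\left(41,U{\left(-17,2 \right)} \right)} = - \frac{41 + 2 \left(-10 + 2\right)}{\left(-10 + 2\right) + 41} = - \frac{41 + 2 \left(-8\right)}{-8 + 41} = - \frac{41 - 16}{33} = - \frac{25}{33}$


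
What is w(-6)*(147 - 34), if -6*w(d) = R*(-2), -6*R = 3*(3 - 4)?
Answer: 113/6 ≈ 18.833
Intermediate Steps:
R = 1/2 (R = -(3 - 4)/2 = -(-1)/2 = -1/6*(-3) = 1/2 ≈ 0.50000)
w(d) = 1/6 (w(d) = -(-2)/12 = -1/6*(-1) = 1/6)
w(-6)*(147 - 34) = (147 - 34)/6 = (1/6)*113 = 113/6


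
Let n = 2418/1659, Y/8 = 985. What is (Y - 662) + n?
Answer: 3992360/553 ≈ 7219.5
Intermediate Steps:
Y = 7880 (Y = 8*985 = 7880)
n = 806/553 (n = 2418*(1/1659) = 806/553 ≈ 1.4575)
(Y - 662) + n = (7880 - 662) + 806/553 = 7218 + 806/553 = 3992360/553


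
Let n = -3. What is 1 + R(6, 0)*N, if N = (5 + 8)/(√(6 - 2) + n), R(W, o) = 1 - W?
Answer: 66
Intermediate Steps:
N = -13 (N = (5 + 8)/(√(6 - 2) - 3) = 13/(√4 - 3) = 13/(2 - 3) = 13/(-1) = 13*(-1) = -13)
1 + R(6, 0)*N = 1 + (1 - 1*6)*(-13) = 1 + (1 - 6)*(-13) = 1 - 5*(-13) = 1 + 65 = 66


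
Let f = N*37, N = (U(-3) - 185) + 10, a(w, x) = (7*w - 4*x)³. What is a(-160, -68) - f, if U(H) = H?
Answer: -609793606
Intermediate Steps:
a(w, x) = (-4*x + 7*w)³
N = -178 (N = (-3 - 185) + 10 = -188 + 10 = -178)
f = -6586 (f = -178*37 = -6586)
a(-160, -68) - f = (-4*(-68) + 7*(-160))³ - 1*(-6586) = (272 - 1120)³ + 6586 = (-848)³ + 6586 = -609800192 + 6586 = -609793606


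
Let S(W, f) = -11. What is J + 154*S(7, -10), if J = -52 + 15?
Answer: -1731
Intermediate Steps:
J = -37
J + 154*S(7, -10) = -37 + 154*(-11) = -37 - 1694 = -1731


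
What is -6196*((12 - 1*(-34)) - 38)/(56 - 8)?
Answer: -3098/3 ≈ -1032.7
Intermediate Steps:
-6196*((12 - 1*(-34)) - 38)/(56 - 8) = -6196*((12 + 34) - 38)/48 = -6196*(46 - 38)/48 = -49568/48 = -6196*⅙ = -3098/3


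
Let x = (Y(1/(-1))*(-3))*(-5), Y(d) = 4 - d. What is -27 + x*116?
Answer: 8673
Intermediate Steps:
x = 75 (x = ((4 - 1/(-1))*(-3))*(-5) = ((4 - (-1))*(-3))*(-5) = ((4 - 1*(-1))*(-3))*(-5) = ((4 + 1)*(-3))*(-5) = (5*(-3))*(-5) = -15*(-5) = 75)
-27 + x*116 = -27 + 75*116 = -27 + 8700 = 8673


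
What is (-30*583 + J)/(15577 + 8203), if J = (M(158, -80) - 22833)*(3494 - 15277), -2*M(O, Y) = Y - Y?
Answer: 9276681/820 ≈ 11313.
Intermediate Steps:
M(O, Y) = 0 (M(O, Y) = -(Y - Y)/2 = -1/2*0 = 0)
J = 269041239 (J = (0 - 22833)*(3494 - 15277) = -22833*(-11783) = 269041239)
(-30*583 + J)/(15577 + 8203) = (-30*583 + 269041239)/(15577 + 8203) = (-17490 + 269041239)/23780 = 269023749*(1/23780) = 9276681/820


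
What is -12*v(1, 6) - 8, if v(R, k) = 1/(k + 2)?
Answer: -19/2 ≈ -9.5000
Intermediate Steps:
v(R, k) = 1/(2 + k)
-12*v(1, 6) - 8 = -12/(2 + 6) - 8 = -12/8 - 8 = -12*⅛ - 8 = -3/2 - 8 = -19/2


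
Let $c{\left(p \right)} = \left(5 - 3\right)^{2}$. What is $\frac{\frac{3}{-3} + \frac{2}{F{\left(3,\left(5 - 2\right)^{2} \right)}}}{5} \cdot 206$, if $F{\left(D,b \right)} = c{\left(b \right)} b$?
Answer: $- \frac{1751}{45} \approx -38.911$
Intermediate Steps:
$c{\left(p \right)} = 4$ ($c{\left(p \right)} = 2^{2} = 4$)
$F{\left(D,b \right)} = 4 b$
$\frac{\frac{3}{-3} + \frac{2}{F{\left(3,\left(5 - 2\right)^{2} \right)}}}{5} \cdot 206 = \frac{\frac{3}{-3} + \frac{2}{4 \left(5 - 2\right)^{2}}}{5} \cdot 206 = \left(3 \left(- \frac{1}{3}\right) + \frac{2}{4 \cdot 3^{2}}\right) \frac{1}{5} \cdot 206 = \left(-1 + \frac{2}{4 \cdot 9}\right) \frac{1}{5} \cdot 206 = \left(-1 + \frac{2}{36}\right) \frac{1}{5} \cdot 206 = \left(-1 + 2 \cdot \frac{1}{36}\right) \frac{1}{5} \cdot 206 = \left(-1 + \frac{1}{18}\right) \frac{1}{5} \cdot 206 = \left(- \frac{17}{18}\right) \frac{1}{5} \cdot 206 = \left(- \frac{17}{90}\right) 206 = - \frac{1751}{45}$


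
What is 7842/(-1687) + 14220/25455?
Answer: -11708598/2862839 ≈ -4.0899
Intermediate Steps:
7842/(-1687) + 14220/25455 = 7842*(-1/1687) + 14220*(1/25455) = -7842/1687 + 948/1697 = -11708598/2862839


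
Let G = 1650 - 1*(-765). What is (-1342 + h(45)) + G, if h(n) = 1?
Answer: 1074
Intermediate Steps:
G = 2415 (G = 1650 + 765 = 2415)
(-1342 + h(45)) + G = (-1342 + 1) + 2415 = -1341 + 2415 = 1074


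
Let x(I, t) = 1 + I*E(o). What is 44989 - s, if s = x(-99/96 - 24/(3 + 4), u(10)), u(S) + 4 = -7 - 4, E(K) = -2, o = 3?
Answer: 5037657/112 ≈ 44979.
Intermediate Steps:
u(S) = -15 (u(S) = -4 + (-7 - 4) = -4 - 11 = -15)
x(I, t) = 1 - 2*I (x(I, t) = 1 + I*(-2) = 1 - 2*I)
s = 1111/112 (s = 1 - 2*(-99/96 - 24/(3 + 4)) = 1 - 2*(-99*1/96 - 24/(7*1)) = 1 - 2*(-33/32 - 24/7) = 1 - 2*(-999/224) = 1 + 999/112 = 1111/112 ≈ 9.9196)
44989 - s = 44989 - 1*1111/112 = 44989 - 1111/112 = 5037657/112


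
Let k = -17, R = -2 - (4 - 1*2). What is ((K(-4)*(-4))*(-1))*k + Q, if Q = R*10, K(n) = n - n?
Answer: -40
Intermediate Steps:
R = -4 (R = -2 - (4 - 2) = -2 - 1*2 = -2 - 2 = -4)
K(n) = 0
Q = -40 (Q = -4*10 = -40)
((K(-4)*(-4))*(-1))*k + Q = ((0*(-4))*(-1))*(-17) - 40 = (0*(-1))*(-17) - 40 = 0*(-17) - 40 = 0 - 40 = -40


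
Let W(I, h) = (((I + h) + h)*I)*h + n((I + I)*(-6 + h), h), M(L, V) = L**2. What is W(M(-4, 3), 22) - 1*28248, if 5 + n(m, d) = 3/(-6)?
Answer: -14267/2 ≈ -7133.5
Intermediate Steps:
n(m, d) = -11/2 (n(m, d) = -5 + 3/(-6) = -5 + 3*(-1/6) = -5 - 1/2 = -11/2)
W(I, h) = -11/2 + I*h*(I + 2*h) (W(I, h) = (((I + h) + h)*I)*h - 11/2 = ((I + 2*h)*I)*h - 11/2 = (I*(I + 2*h))*h - 11/2 = I*h*(I + 2*h) - 11/2 = -11/2 + I*h*(I + 2*h))
W(M(-4, 3), 22) - 1*28248 = (-11/2 + 22*((-4)**2)**2 + 2*(-4)**2*22**2) - 1*28248 = (-11/2 + 22*16**2 + 2*16*484) - 28248 = (-11/2 + 22*256 + 15488) - 28248 = (-11/2 + 5632 + 15488) - 28248 = 42229/2 - 28248 = -14267/2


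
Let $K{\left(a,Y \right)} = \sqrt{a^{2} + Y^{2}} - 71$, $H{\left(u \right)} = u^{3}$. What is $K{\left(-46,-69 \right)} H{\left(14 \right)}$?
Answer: $-194824 + 63112 \sqrt{13} \approx 32730.0$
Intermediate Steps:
$K{\left(a,Y \right)} = -71 + \sqrt{Y^{2} + a^{2}}$ ($K{\left(a,Y \right)} = \sqrt{Y^{2} + a^{2}} - 71 = -71 + \sqrt{Y^{2} + a^{2}}$)
$K{\left(-46,-69 \right)} H{\left(14 \right)} = \left(-71 + \sqrt{\left(-69\right)^{2} + \left(-46\right)^{2}}\right) 14^{3} = \left(-71 + \sqrt{4761 + 2116}\right) 2744 = \left(-71 + \sqrt{6877}\right) 2744 = \left(-71 + 23 \sqrt{13}\right) 2744 = -194824 + 63112 \sqrt{13}$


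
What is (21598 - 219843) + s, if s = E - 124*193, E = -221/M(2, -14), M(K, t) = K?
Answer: -444575/2 ≈ -2.2229e+5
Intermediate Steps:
E = -221/2 ≈ -110.50
s = -48085/2 (s = -221/2 - 124*193 = -221/2 - 23932 = -48085/2 ≈ -24043.)
(21598 - 219843) + s = (21598 - 219843) - 48085/2 = -198245 - 48085/2 = -444575/2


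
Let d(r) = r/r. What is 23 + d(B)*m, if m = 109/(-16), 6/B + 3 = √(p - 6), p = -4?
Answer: 259/16 ≈ 16.188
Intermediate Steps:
B = 6/(-3 + I*√10) (B = 6/(-3 + √(-4 - 6)) = 6/(-3 + √(-10)) = 6/(-3 + I*√10) ≈ -0.94737 - 0.99861*I)
m = -109/16 (m = 109*(-1/16) = -109/16 ≈ -6.8125)
d(r) = 1
23 + d(B)*m = 23 + 1*(-109/16) = 23 - 109/16 = 259/16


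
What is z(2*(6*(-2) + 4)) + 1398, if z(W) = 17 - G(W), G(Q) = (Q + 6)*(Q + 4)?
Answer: 1295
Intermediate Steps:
G(Q) = (4 + Q)*(6 + Q) (G(Q) = (6 + Q)*(4 + Q) = (4 + Q)*(6 + Q))
z(W) = -7 - W² - 10*W (z(W) = 17 - (24 + W² + 10*W) = 17 + (-24 - W² - 10*W) = -7 - W² - 10*W)
z(2*(6*(-2) + 4)) + 1398 = (-7 - (2*(6*(-2) + 4))² - 20*(6*(-2) + 4)) + 1398 = (-7 - (2*(-12 + 4))² - 20*(-12 + 4)) + 1398 = (-7 - (2*(-8))² - 20*(-8)) + 1398 = (-7 - 1*(-16)² - 10*(-16)) + 1398 = (-7 - 1*256 + 160) + 1398 = (-7 - 256 + 160) + 1398 = -103 + 1398 = 1295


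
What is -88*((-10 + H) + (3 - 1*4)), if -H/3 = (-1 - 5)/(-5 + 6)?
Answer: -616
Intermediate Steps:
H = 18 (H = -3*(-1 - 5)/(-5 + 6) = -(-18)/1 = -(-18) = -3*(-6) = 18)
-88*((-10 + H) + (3 - 1*4)) = -88*((-10 + 18) + (3 - 1*4)) = -88*(8 + (3 - 4)) = -88*(8 - 1) = -88*7 = -616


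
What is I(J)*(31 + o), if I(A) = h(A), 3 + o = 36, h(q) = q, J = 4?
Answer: 256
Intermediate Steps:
o = 33 (o = -3 + 36 = 33)
I(A) = A
I(J)*(31 + o) = 4*(31 + 33) = 4*64 = 256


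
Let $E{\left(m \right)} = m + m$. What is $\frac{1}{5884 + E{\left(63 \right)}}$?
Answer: $\frac{1}{6010} \approx 0.00016639$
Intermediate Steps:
$E{\left(m \right)} = 2 m$
$\frac{1}{5884 + E{\left(63 \right)}} = \frac{1}{5884 + 2 \cdot 63} = \frac{1}{5884 + 126} = \frac{1}{6010}$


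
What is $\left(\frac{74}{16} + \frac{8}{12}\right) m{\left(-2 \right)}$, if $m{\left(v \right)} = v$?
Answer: $- \frac{127}{12} \approx -10.583$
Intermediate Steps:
$\left(\frac{74}{16} + \frac{8}{12}\right) m{\left(-2 \right)} = \left(\frac{74}{16} + \frac{8}{12}\right) \left(-2\right) = \left(74 \cdot \frac{1}{16} + 8 \cdot \frac{1}{12}\right) \left(-2\right) = \left(\frac{37}{8} + \frac{2}{3}\right) \left(-2\right) = \frac{127}{24} \left(-2\right) = - \frac{127}{12}$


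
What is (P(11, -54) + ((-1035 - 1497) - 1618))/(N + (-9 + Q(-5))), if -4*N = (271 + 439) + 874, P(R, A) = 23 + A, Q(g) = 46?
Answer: 4181/359 ≈ 11.646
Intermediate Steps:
N = -396 (N = -((271 + 439) + 874)/4 = -(710 + 874)/4 = -1/4*1584 = -396)
(P(11, -54) + ((-1035 - 1497) - 1618))/(N + (-9 + Q(-5))) = ((23 - 54) + ((-1035 - 1497) - 1618))/(-396 + (-9 + 46)) = (-31 + (-2532 - 1618))/(-396 + 37) = (-31 - 4150)/(-359) = -4181*(-1/359) = 4181/359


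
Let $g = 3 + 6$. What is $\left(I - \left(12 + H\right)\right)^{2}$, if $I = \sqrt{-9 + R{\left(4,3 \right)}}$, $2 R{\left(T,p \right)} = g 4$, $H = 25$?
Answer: $1156$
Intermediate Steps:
$g = 9$
$R{\left(T,p \right)} = 18$ ($R{\left(T,p \right)} = \frac{9 \cdot 4}{2} = \frac{1}{2} \cdot 36 = 18$)
$I = 3$ ($I = \sqrt{-9 + 18} = \sqrt{9} = 3$)
$\left(I - \left(12 + H\right)\right)^{2} = \left(3 - 37\right)^{2} = \left(-34\right)^{2} = 1156$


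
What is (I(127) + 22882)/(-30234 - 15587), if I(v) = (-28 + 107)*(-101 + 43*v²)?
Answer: -54805116/45821 ≈ -1196.1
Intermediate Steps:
I(v) = -7979 + 3397*v² (I(v) = 79*(-101 + 43*v²) = -7979 + 3397*v²)
(I(127) + 22882)/(-30234 - 15587) = ((-7979 + 3397*127²) + 22882)/(-30234 - 15587) = ((-7979 + 3397*16129) + 22882)/(-45821) = ((-7979 + 54790213) + 22882)*(-1/45821) = (54782234 + 22882)*(-1/45821) = 54805116*(-1/45821) = -54805116/45821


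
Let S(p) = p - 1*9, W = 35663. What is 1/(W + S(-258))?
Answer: 1/35396 ≈ 2.8252e-5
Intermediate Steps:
S(p) = -9 + p (S(p) = p - 9 = -9 + p)
1/(W + S(-258)) = 1/(35663 + (-9 - 258)) = 1/(35663 - 267) = 1/35396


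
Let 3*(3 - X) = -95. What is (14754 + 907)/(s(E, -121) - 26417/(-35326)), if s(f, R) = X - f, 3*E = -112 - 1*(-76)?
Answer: 1659721458/5024891 ≈ 330.30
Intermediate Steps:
X = 104/3 (X = 3 - 1/3*(-95) = 3 + 95/3 = 104/3 ≈ 34.667)
E = -12 (E = (-112 - 1*(-76))/3 = (-112 + 76)/3 = (1/3)*(-36) = -12)
s(f, R) = 104/3 - f
(14754 + 907)/(s(E, -121) - 26417/(-35326)) = (14754 + 907)/((104/3 - 1*(-12)) - 26417/(-35326)) = 15661/((104/3 + 12) - 26417*(-1/35326)) = 15661/(140/3 + 26417/35326) = 15661/(5024891/105978) = 15661*(105978/5024891) = 1659721458/5024891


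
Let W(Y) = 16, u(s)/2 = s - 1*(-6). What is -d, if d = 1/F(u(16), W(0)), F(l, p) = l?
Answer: -1/44 ≈ -0.022727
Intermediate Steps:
u(s) = 12 + 2*s (u(s) = 2*(s - 1*(-6)) = 2*(s + 6) = 2*(6 + s) = 12 + 2*s)
d = 1/44 (d = 1/(12 + 2*16) = 1/(12 + 32) = 1/44 ≈ 0.022727)
-d = -1*1/44 = -1/44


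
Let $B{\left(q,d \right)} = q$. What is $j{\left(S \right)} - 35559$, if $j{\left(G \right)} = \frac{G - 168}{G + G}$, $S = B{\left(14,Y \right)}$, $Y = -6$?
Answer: $- \frac{71129}{2} \approx -35565.0$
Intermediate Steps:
$S = 14$
$j{\left(G \right)} = \frac{-168 + G}{2 G}$
$j{\left(S \right)} - 35559 = \frac{-168 + 14}{2 \cdot 14} - 35559 = \frac{1}{2} \cdot \frac{1}{14} \left(-154\right) - 35559 = - \frac{11}{2} - 35559 = - \frac{71129}{2}$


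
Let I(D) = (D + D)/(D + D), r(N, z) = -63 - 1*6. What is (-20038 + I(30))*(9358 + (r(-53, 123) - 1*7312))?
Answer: -39613149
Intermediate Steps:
r(N, z) = -69 (r(N, z) = -63 - 6 = -69)
I(D) = 1 (I(D) = (2*D)/((2*D)) = (2*D)*(1/(2*D)) = 1)
(-20038 + I(30))*(9358 + (r(-53, 123) - 1*7312)) = (-20038 + 1)*(9358 + (-69 - 1*7312)) = -20037*(9358 + (-69 - 7312)) = -20037*(9358 - 7381) = -20037*1977 = -39613149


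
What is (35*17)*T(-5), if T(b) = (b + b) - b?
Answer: -2975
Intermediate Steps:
T(b) = b (T(b) = 2*b - b = b)
(35*17)*T(-5) = (35*17)*(-5) = 595*(-5) = -2975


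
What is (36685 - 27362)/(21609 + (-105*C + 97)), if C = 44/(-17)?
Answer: 158491/373622 ≈ 0.42420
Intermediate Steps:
C = -44/17 (C = 44*(-1/17) = -44/17 ≈ -2.5882)
(36685 - 27362)/(21609 + (-105*C + 97)) = (36685 - 27362)/(21609 + (-105*(-44/17) + 97)) = 9323/(21609 + (4620/17 + 97)) = 9323/(21609 + 6269/17) = 9323/(373622/17) = 9323*(17/373622) = 158491/373622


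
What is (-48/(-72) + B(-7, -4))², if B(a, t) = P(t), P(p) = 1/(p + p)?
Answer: 169/576 ≈ 0.29340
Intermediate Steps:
P(p) = 1/(2*p)
B(a, t) = 1/(2*t)
(-48/(-72) + B(-7, -4))² = (-48/(-72) + (½)/(-4))² = (-48*(-1/72) + (½)*(-¼))² = (⅔ - ⅛)² = (13/24)² = 169/576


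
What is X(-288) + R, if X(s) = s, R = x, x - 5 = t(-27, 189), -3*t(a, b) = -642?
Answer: -69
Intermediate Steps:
t(a, b) = 214 (t(a, b) = -⅓*(-642) = 214)
x = 219 (x = 5 + 214 = 219)
R = 219
X(-288) + R = -288 + 219 = -69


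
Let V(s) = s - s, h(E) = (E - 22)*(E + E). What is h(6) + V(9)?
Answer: -192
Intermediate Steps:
h(E) = 2*E*(-22 + E) (h(E) = (-22 + E)*(2*E) = 2*E*(-22 + E))
V(s) = 0
h(6) + V(9) = 2*6*(-22 + 6) + 0 = 2*6*(-16) + 0 = -192 + 0 = -192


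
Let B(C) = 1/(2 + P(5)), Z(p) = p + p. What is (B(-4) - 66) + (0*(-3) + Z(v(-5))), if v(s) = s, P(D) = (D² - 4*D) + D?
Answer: -911/12 ≈ -75.917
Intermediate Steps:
P(D) = D² - 3*D
Z(p) = 2*p
B(C) = 1/12 (B(C) = 1/(2 + 5*(-3 + 5)) = 1/(2 + 5*2) = 1/(2 + 10) = 1/12)
(B(-4) - 66) + (0*(-3) + Z(v(-5))) = (1/12 - 66) + (0*(-3) + 2*(-5)) = -791/12 + (0 - 10) = -791/12 - 10 = -911/12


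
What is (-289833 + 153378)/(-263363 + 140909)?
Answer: 45485/40818 ≈ 1.1143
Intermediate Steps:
(-289833 + 153378)/(-263363 + 140909) = -136455/(-122454) = -136455*(-1/122454) = 45485/40818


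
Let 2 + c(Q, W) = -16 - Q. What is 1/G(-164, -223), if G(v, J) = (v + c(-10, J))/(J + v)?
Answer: 9/4 ≈ 2.2500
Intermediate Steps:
c(Q, W) = -18 - Q (c(Q, W) = -2 + (-16 - Q) = -18 - Q)
G(v, J) = (-8 + v)/(J + v) (G(v, J) = (v + (-18 - 1*(-10)))/(J + v) = (v + (-18 + 10))/(J + v) = (v - 8)/(J + v) = (-8 + v)/(J + v))
1/G(-164, -223) = 1/((-8 - 164)/(-223 - 164)) = 1/(-172/(-387)) = 1/(-1/387*(-172)) = 1/(4/9) = 9/4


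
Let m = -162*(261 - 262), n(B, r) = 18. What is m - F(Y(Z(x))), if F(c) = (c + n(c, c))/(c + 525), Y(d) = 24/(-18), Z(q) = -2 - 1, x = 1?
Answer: 254452/1571 ≈ 161.97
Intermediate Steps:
Z(q) = -3
m = 162 (m = -162*(-1) = 162)
Y(d) = -4/3 (Y(d) = 24*(-1/18) = -4/3)
F(c) = (18 + c)/(525 + c) (F(c) = (c + 18)/(c + 525) = (18 + c)/(525 + c))
m - F(Y(Z(x))) = 162 - (18 - 4/3)/(525 - 4/3) = 162 - 50/(1571/3*3) = 162 - 3*50/(1571*3) = 162 - 1*50/1571 = 162 - 50/1571 = 254452/1571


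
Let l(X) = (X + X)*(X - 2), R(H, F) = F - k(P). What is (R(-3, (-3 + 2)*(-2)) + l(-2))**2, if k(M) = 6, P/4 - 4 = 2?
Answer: 144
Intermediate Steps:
P = 24 (P = 16 + 4*2 = 16 + 8 = 24)
R(H, F) = -6 + F (R(H, F) = F - 1*6 = F - 6 = -6 + F)
l(X) = 2*X*(-2 + X) (l(X) = (2*X)*(-2 + X) = 2*X*(-2 + X))
(R(-3, (-3 + 2)*(-2)) + l(-2))**2 = ((-6 + (-3 + 2)*(-2)) + 2*(-2)*(-2 - 2))**2 = ((-6 - 1*(-2)) + 2*(-2)*(-4))**2 = ((-6 + 2) + 16)**2 = (-4 + 16)**2 = 12**2 = 144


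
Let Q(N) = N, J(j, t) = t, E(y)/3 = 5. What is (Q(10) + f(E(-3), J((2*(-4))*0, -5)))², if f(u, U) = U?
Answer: 25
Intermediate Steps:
E(y) = 15 (E(y) = 3*5 = 15)
(Q(10) + f(E(-3), J((2*(-4))*0, -5)))² = (10 - 5)² = 5² = 25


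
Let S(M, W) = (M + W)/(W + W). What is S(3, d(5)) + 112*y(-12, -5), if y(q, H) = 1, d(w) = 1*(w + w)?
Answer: 2253/20 ≈ 112.65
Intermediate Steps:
d(w) = 2*w (d(w) = 1*(2*w) = 2*w)
S(M, W) = (M + W)/(2*W) (S(M, W) = (M + W)/((2*W)) = (M + W)*(1/(2*W)) = (M + W)/(2*W))
S(3, d(5)) + 112*y(-12, -5) = (3 + 2*5)/(2*((2*5))) + 112*1 = (1/2)*(3 + 10)/10 + 112 = (1/2)*(1/10)*13 + 112 = 13/20 + 112 = 2253/20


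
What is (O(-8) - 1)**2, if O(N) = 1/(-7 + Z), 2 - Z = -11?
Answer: 25/36 ≈ 0.69444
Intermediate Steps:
Z = 13 (Z = 2 - 1*(-11) = 2 + 11 = 13)
O(N) = 1/6 (O(N) = 1/(-7 + 13) = 1/6)
(O(-8) - 1)**2 = (1/6 - 1)**2 = (-5/6)**2 = 25/36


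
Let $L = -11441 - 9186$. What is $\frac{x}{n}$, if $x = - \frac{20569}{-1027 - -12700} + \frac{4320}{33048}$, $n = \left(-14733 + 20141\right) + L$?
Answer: $\frac{107911}{1006691193} \approx 0.00010719$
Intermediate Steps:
$L = -20627$ ($L = -11441 - 9186 = -20627$)
$n = -15219$ ($n = \left(-14733 + 20141\right) - 20627 = 5408 - 20627 = -15219$)
$x = - \frac{107911}{66147}$ ($x = - \frac{20569}{-1027 + 12700} + 4320 \cdot \frac{1}{33048} = - \frac{20569}{11673} + \frac{20}{153} = - \frac{107911}{66147} \approx -1.6314$)
$\frac{x}{n} = - \frac{107911}{66147 \left(-15219\right)} = \left(- \frac{107911}{66147}\right) \left(- \frac{1}{15219}\right) = \frac{107911}{1006691193}$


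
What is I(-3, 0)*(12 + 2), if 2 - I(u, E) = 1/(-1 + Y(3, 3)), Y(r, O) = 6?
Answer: 126/5 ≈ 25.200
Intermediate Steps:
I(u, E) = 9/5 (I(u, E) = 2 - 1/(-1 + 6) = 2 - 1/5 = 2 - 1*⅕ = 2 - ⅕ = 9/5)
I(-3, 0)*(12 + 2) = 9*(12 + 2)/5 = (9/5)*14 = 126/5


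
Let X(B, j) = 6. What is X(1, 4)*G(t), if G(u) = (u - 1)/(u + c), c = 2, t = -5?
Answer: 12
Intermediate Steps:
G(u) = (-1 + u)/(2 + u) (G(u) = (u - 1)/(u + 2) = (-1 + u)/(2 + u))
X(1, 4)*G(t) = 6*((-1 - 5)/(2 - 5)) = 6*(-6/(-3)) = 6*(-⅓*(-6)) = 6*2 = 12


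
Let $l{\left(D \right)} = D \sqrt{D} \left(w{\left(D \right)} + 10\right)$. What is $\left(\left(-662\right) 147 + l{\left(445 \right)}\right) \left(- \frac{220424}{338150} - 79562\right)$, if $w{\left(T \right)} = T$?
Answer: $\frac{1309073315497668}{169075} - \frac{108948196376838 \sqrt{445}}{6763} \approx -3.3209 \cdot 10^{11}$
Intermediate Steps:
$l{\left(D \right)} = D^{\frac{3}{2}} \left(10 + D\right)$ ($l{\left(D \right)} = D \sqrt{D} \left(D + 10\right) = D^{\frac{3}{2}} \left(10 + D\right)$)
$\left(\left(-662\right) 147 + l{\left(445 \right)}\right) \left(- \frac{220424}{338150} - 79562\right) = \left(\left(-662\right) 147 + 445^{\frac{3}{2}} \left(10 + 445\right)\right) \left(- \frac{220424}{338150} - 79562\right) = \left(-97314 + 445 \sqrt{445} \cdot 455\right) \left(\left(-220424\right) \frac{1}{338150} - 79562\right) = \left(-97314 + 202475 \sqrt{445}\right) \left(- \frac{110212}{169075} - 79562\right) = \left(-97314 + 202475 \sqrt{445}\right) \left(- \frac{13452055362}{169075}\right) = \frac{1309073315497668}{169075} - \frac{108948196376838 \sqrt{445}}{6763}$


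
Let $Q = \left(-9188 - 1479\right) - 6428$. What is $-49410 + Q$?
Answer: $-66505$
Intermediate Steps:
$Q = -17095$ ($Q = -10667 - 6428 = -17095$)
$-49410 + Q = -49410 - 17095 = -66505$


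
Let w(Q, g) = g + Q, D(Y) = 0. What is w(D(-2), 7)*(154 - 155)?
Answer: -7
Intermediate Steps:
w(Q, g) = Q + g
w(D(-2), 7)*(154 - 155) = (0 + 7)*(154 - 155) = 7*(-1) = -7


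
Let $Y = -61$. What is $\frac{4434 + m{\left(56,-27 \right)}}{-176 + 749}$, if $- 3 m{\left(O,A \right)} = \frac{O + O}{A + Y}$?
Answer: $\frac{146336}{18909} \approx 7.739$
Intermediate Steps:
$m{\left(O,A \right)} = - \frac{2 O}{3 \left(-61 + A\right)}$ ($m{\left(O,A \right)} = - \frac{\left(O + O\right) \frac{1}{A - 61}}{3} = - \frac{2 O \frac{1}{-61 + A}}{3} = - \frac{2 O}{3 \left(-61 + A\right)}$)
$\frac{4434 + m{\left(56,-27 \right)}}{-176 + 749} = \frac{4434 - \frac{112}{-183 + 3 \left(-27\right)}}{-176 + 749} = \frac{4434 - \frac{112}{-183 - 81}}{573} = \left(4434 - \frac{112}{-264}\right) \frac{1}{573} = \left(4434 - 112 \left(- \frac{1}{264}\right)\right) \frac{1}{573} = \left(4434 + \frac{14}{33}\right) \frac{1}{573} = \frac{146336}{33} \cdot \frac{1}{573} = \frac{146336}{18909}$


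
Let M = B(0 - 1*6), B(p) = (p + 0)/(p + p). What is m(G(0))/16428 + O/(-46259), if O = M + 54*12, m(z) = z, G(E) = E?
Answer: -1297/92518 ≈ -0.014019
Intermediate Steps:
B(p) = ½ (B(p) = p/((2*p)) = p*(1/(2*p)) = ½)
M = ½ ≈ 0.50000
O = 1297/2 (O = ½ + 54*12 = ½ + 648 = 1297/2 ≈ 648.50)
m(G(0))/16428 + O/(-46259) = 0/16428 + (1297/2)/(-46259) = 0*(1/16428) + (1297/2)*(-1/46259) = 0 - 1297/92518 = -1297/92518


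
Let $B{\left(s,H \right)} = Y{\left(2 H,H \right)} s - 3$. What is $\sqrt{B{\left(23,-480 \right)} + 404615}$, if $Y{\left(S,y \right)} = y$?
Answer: $2 \sqrt{98393} \approx 627.35$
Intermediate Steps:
$B{\left(s,H \right)} = -3 + H s$ ($B{\left(s,H \right)} = H s - 3 = -3 + H s$)
$\sqrt{B{\left(23,-480 \right)} + 404615} = \sqrt{\left(-3 - 11040\right) + 404615} = \sqrt{-11043 + 404615} = \sqrt{393572} = 2 \sqrt{98393}$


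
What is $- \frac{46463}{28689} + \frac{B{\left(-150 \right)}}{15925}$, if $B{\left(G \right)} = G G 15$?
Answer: $\frac{357704569}{18274893} \approx 19.574$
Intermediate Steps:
$B{\left(G \right)} = 15 G^{2}$ ($B{\left(G \right)} = G^{2} \cdot 15 = 15 G^{2}$)
$- \frac{46463}{28689} + \frac{B{\left(-150 \right)}}{15925} = - \frac{46463}{28689} + \frac{15 \left(-150\right)^{2}}{15925} = \left(-46463\right) \frac{1}{28689} + 15 \cdot 22500 \cdot \frac{1}{15925} = - \frac{46463}{28689} + 337500 \cdot \frac{1}{15925} = - \frac{46463}{28689} + \frac{13500}{637} = \frac{357704569}{18274893}$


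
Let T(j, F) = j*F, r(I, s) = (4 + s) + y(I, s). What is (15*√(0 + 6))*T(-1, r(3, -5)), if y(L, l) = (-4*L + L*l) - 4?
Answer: 480*√6 ≈ 1175.8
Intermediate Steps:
y(L, l) = -4 - 4*L + L*l
r(I, s) = s - 4*I + I*s (r(I, s) = (4 + s) + (-4 - 4*I + I*s) = s - 4*I + I*s)
T(j, F) = F*j
(15*√(0 + 6))*T(-1, r(3, -5)) = (15*√(0 + 6))*((-5 - 4*3 + 3*(-5))*(-1)) = (15*√6)*((-5 - 12 - 15)*(-1)) = (15*√6)*(-32*(-1)) = (15*√6)*32 = 480*√6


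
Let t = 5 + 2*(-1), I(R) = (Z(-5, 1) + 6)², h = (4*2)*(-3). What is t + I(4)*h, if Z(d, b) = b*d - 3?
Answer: -93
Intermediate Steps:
h = -24 (h = 8*(-3) = -24)
Z(d, b) = -3 + b*d
I(R) = 4 (I(R) = ((-3 + 1*(-5)) + 6)² = ((-3 - 5) + 6)² = (-8 + 6)² = (-2)² = 4)
t = 3 (t = 5 - 2 = 3)
t + I(4)*h = 3 + 4*(-24) = 3 - 96 = -93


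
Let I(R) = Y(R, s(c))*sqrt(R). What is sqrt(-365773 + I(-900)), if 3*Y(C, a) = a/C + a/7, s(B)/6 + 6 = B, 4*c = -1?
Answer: sqrt(-645223572 - 93765*I)/42 ≈ 0.043945 - 604.79*I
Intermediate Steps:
c = -1/4 (c = (1/4)*(-1) = -1/4 ≈ -0.25000)
s(B) = -36 + 6*B
Y(C, a) = a/21 + a/(3*C) (Y(C, a) = (a/C + a/7)/3 = (a/7 + a/C)/3 = a/21 + a/(3*C))
I(R) = -25*(7 + R)/(14*sqrt(R)) (I(R) = ((-36 + 6*(-1/4))*(7 + R)/(21*R))*sqrt(R) = ((-36 - 3/2)*(7 + R)/(21*R))*sqrt(R) = ((1/21)*(-75/2)*(7 + R)/R)*sqrt(R) = (-25*(7 + R)/(14*R))*sqrt(R) = -25*(7 + R)/(14*sqrt(R)))
sqrt(-365773 + I(-900)) = sqrt(-365773 + 25*(-7 - 1*(-900))/(14*sqrt(-900))) = sqrt(-365773 + 25*(-I/30)*(-7 + 900)/14) = sqrt(-365773 + (25/14)*(-I/30)*893) = sqrt(-365773 - 4465*I/84)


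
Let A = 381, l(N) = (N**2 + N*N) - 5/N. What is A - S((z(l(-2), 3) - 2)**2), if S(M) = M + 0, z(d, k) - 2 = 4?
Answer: 365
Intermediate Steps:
l(N) = -5/N + 2*N**2 (l(N) = (N**2 + N**2) - 5/N = 2*N**2 - 5/N = -5/N + 2*N**2)
z(d, k) = 6 (z(d, k) = 2 + 4 = 6)
S(M) = M
A - S((z(l(-2), 3) - 2)**2) = 381 - (6 - 2)**2 = 381 - 1*4**2 = 381 - 1*16 = 381 - 16 = 365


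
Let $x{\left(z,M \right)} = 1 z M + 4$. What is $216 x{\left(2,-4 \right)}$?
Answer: $-864$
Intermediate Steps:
$x{\left(z,M \right)} = 4 + M z$ ($x{\left(z,M \right)} = z M + 4 = M z + 4 = 4 + M z$)
$216 x{\left(2,-4 \right)} = 216 \left(4 - 8\right) = 216 \left(-4\right) = -864$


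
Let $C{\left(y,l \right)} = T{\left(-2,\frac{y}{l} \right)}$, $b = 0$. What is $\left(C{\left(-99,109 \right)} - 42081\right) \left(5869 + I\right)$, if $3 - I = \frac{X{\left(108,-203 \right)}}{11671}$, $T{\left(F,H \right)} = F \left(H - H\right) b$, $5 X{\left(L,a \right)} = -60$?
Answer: $- \frac{2883900310044}{11671} \approx -2.471 \cdot 10^{8}$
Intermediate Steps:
$X{\left(L,a \right)} = -12$ ($X{\left(L,a \right)} = \frac{1}{5} \left(-60\right) = -12$)
$T{\left(F,H \right)} = 0$ ($T{\left(F,H \right)} = F \left(H - H\right) 0 = F 0 \cdot 0 = 0 \cdot 0 = 0$)
$C{\left(y,l \right)} = 0$
$I = \frac{35025}{11671}$ ($I = 3 - - \frac{12}{11671} = 3 + \frac{12}{11671} = \frac{35025}{11671} \approx 3.001$)
$\left(C{\left(-99,109 \right)} - 42081\right) \left(5869 + I\right) = \left(0 - 42081\right) \left(5869 + \frac{35025}{11671}\right) = \left(-42081\right) \frac{68532124}{11671} = - \frac{2883900310044}{11671}$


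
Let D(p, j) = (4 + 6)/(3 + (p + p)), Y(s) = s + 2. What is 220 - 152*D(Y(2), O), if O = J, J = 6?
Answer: 900/11 ≈ 81.818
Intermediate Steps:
Y(s) = 2 + s
O = 6
D(p, j) = 10/(3 + 2*p)
220 - 152*D(Y(2), O) = 220 - 152*10/(3 + 2*(2 + 2)) = 220 - 152*10/(3 + 2*4) = 220 - 152*10/(3 + 8) = 220 - 152*10/11 = 220 - 1*1520/11 = 220 - 1520/11 = 900/11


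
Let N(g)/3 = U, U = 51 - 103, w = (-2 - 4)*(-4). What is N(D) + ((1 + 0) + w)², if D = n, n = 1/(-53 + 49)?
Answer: 469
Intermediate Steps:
w = 24 (w = -6*(-4) = 24)
U = -52
n = -¼ (n = 1/(-4) = -¼ ≈ -0.25000)
D = -¼ ≈ -0.25000
N(g) = -156 (N(g) = 3*(-52) = -156)
N(D) + ((1 + 0) + w)² = -156 + ((1 + 0) + 24)² = -156 + (1 + 24)² = -156 + 25² = -156 + 625 = 469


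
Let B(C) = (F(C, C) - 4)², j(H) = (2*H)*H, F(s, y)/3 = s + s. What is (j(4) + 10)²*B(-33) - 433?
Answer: 71977823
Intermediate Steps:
F(s, y) = 6*s (F(s, y) = 3*(s + s) = 3*(2*s) = 6*s)
j(H) = 2*H²
B(C) = (-4 + 6*C)² (B(C) = (6*C - 4)² = (-4 + 6*C)²)
(j(4) + 10)²*B(-33) - 433 = (2*4² + 10)²*(4*(-2 + 3*(-33))²) - 433 = (2*16 + 10)²*(4*(-2 - 99)²) - 433 = (32 + 10)²*(4*(-101)²) - 433 = 42²*(4*10201) - 433 = 1764*40804 - 433 = 71978256 - 433 = 71977823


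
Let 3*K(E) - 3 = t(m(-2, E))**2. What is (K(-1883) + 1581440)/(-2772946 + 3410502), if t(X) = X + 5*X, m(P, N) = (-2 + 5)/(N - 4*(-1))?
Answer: 5583500433789/2250981353396 ≈ 2.4805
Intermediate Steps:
m(P, N) = 3/(4 + N) (m(P, N) = 3/(N + 4) = 3/(4 + N))
t(X) = 6*X
K(E) = 1 + 108/(4 + E)**2 (K(E) = 1 + (6*(3/(4 + E)))**2/3 = 1 + (18/(4 + E))**2/3 = 1 + (324/(4 + E)**2)/3 = 1 + 108/(4 + E)**2)
(K(-1883) + 1581440)/(-2772946 + 3410502) = ((1 + 108/(4 - 1883)**2) + 1581440)/(-2772946 + 3410502) = ((1 + 108/(-1879)**2) + 1581440)/637556 = ((1 + 108*(1/3530641)) + 1581440)*(1/637556) = ((1 + 108/3530641) + 1581440)*(1/637556) = (3530749/3530641 + 1581440)*(1/637556) = (5583500433789/3530641)*(1/637556) = 5583500433789/2250981353396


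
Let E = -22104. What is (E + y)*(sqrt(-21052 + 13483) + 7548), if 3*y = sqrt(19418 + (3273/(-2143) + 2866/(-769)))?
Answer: -(2516 + 29*I)*(109279987704 - sqrt(52721042460661777))/1647967 ≈ -1.6649e+8 - 1.919e+6*I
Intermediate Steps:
y = sqrt(52721042460661777)/4943901 (y = sqrt(19418 + (3273/(-2143) + 2866/(-769)))/3 = sqrt(19418 + (3273*(-1/2143) + 2866*(-1/769)))/3 = sqrt(19418 + (-3273/2143 - 2866/769))/3 = sqrt(19418 - 8658775/1647967)/3 = sqrt(31991564431/1647967)/3 = (sqrt(52721042460661777)/1647967)/3 = sqrt(52721042460661777)/4943901 ≈ 46.443)
(E + y)*(sqrt(-21052 + 13483) + 7548) = (-22104 + sqrt(52721042460661777)/4943901)*(sqrt(-21052 + 13483) + 7548) = (-22104 + sqrt(52721042460661777)/4943901)*(sqrt(-7569) + 7548) = (-22104 + sqrt(52721042460661777)/4943901)*(87*I + 7548) = (-22104 + sqrt(52721042460661777)/4943901)*(7548 + 87*I)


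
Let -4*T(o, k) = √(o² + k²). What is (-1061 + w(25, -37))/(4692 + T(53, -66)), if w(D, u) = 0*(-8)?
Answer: -79651392/352230659 - 4244*√7165/352230659 ≈ -0.22715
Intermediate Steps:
w(D, u) = 0
T(o, k) = -√(k² + o²)/4 (T(o, k) = -√(o² + k²)/4 = -√(k² + o²)/4)
(-1061 + w(25, -37))/(4692 + T(53, -66)) = (-1061 + 0)/(4692 - √((-66)² + 53²)/4) = -1061/(4692 - √(4356 + 2809)/4) = -1061/(4692 - √7165/4)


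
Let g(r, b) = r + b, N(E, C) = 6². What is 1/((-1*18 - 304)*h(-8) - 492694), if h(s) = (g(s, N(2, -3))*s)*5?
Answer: -1/132054 ≈ -7.5727e-6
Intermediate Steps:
N(E, C) = 36
g(r, b) = b + r
h(s) = 5*s*(36 + s) (h(s) = ((36 + s)*s)*5 = (s*(36 + s))*5 = 5*s*(36 + s))
1/((-1*18 - 304)*h(-8) - 492694) = 1/((-1*18 - 304)*(5*(-8)*(36 - 8)) - 492694) = 1/((-18 - 304)*(5*(-8)*28) - 492694) = 1/(-322*(-1120) - 492694) = 1/(360640 - 492694) = 1/(-132054) = -1/132054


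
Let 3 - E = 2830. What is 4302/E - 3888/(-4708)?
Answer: -210510/302489 ≈ -0.69593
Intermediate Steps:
E = -2827 (E = 3 - 1*2830 = 3 - 2830 = -2827)
4302/E - 3888/(-4708) = 4302/(-2827) - 3888/(-4708) = 4302*(-1/2827) - 3888*(-1/4708) = -4302/2827 + 972/1177 = -210510/302489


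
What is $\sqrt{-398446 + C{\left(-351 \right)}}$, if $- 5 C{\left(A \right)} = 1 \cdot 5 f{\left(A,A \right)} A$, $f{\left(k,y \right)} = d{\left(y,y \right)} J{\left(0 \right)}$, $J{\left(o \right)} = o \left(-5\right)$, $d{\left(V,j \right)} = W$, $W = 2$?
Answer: $i \sqrt{398446} \approx 631.23 i$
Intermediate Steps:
$d{\left(V,j \right)} = 2$
$J{\left(o \right)} = - 5 o$
$f{\left(k,y \right)} = 0$ ($f{\left(k,y \right)} = 2 \left(\left(-5\right) 0\right) = 2 \cdot 0 = 0$)
$C{\left(A \right)} = 0$ ($C{\left(A \right)} = - \frac{1 \cdot 5 \cdot 0 A}{5} = - \frac{5 \cdot 0 A}{5} = - \frac{0 A}{5} = \left(- \frac{1}{5}\right) 0 = 0$)
$\sqrt{-398446 + C{\left(-351 \right)}} = \sqrt{-398446 + 0} = \sqrt{-398446} = i \sqrt{398446}$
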